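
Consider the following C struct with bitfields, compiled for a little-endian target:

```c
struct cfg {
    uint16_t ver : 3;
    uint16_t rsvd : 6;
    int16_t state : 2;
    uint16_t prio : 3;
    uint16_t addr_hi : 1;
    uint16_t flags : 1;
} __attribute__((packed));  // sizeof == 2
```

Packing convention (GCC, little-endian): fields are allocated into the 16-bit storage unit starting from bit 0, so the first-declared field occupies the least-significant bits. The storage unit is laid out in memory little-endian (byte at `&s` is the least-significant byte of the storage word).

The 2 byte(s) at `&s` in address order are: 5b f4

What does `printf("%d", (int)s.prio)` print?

[0]=0x5b [1]=0xf4 (little-endian) → word 0xf45b
ver:3 @ bit 0 → (0xf45b>>0)&0x7 = 0x3
rsvd:6 @ bit 3 → (0xf45b>>3)&0x3f = 0xb
state:2 @ bit 9 → (0xf45b>>9)&0x3 = 0x2
prio:3 @ bit 11 → (0xf45b>>11)&0x7 = 0x6  ←
addr_hi:1 @ bit 14 → (0xf45b>>14)&0x1 = 0x1
flags:1 @ bit 15 → (0xf45b>>15)&0x1 = 0x1

6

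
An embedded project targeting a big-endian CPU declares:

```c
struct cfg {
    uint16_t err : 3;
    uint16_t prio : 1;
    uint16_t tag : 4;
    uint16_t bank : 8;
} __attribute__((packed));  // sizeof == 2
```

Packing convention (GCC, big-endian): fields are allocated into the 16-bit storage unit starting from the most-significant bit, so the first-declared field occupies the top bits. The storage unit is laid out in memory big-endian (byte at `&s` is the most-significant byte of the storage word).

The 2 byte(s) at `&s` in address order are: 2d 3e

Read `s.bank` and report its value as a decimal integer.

[0]=0x2d [1]=0x3e (big-endian) → word 0x2d3e
err:3 @ bit 13 → (0x2d3e>>13)&0x7 = 0x1
prio:1 @ bit 12 → (0x2d3e>>12)&0x1 = 0x0
tag:4 @ bit 8 → (0x2d3e>>8)&0xf = 0xd
bank:8 @ bit 0 → (0x2d3e>>0)&0xff = 0x3e  ←

62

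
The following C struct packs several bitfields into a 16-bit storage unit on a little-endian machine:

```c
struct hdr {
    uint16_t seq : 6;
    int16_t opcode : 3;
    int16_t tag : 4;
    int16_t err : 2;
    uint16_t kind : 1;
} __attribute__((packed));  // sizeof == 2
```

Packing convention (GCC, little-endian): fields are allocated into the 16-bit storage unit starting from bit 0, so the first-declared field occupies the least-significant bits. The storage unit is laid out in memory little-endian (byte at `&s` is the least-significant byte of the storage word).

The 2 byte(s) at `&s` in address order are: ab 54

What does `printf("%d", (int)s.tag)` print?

-6

[0]=0xab [1]=0x54 (little-endian) → word 0x54ab
seq:6 @ bit 0 → (0x54ab>>0)&0x3f = 0x2b
opcode:3 @ bit 6 → (0x54ab>>6)&0x7 = 0x2
tag:4 @ bit 9 → (0x54ab>>9)&0xf = 0xa  ←
err:2 @ bit 13 → (0x54ab>>13)&0x3 = 0x2
kind:1 @ bit 15 → (0x54ab>>15)&0x1 = 0x0
tag signed 4b, MSB=1: 10 - 16 = -6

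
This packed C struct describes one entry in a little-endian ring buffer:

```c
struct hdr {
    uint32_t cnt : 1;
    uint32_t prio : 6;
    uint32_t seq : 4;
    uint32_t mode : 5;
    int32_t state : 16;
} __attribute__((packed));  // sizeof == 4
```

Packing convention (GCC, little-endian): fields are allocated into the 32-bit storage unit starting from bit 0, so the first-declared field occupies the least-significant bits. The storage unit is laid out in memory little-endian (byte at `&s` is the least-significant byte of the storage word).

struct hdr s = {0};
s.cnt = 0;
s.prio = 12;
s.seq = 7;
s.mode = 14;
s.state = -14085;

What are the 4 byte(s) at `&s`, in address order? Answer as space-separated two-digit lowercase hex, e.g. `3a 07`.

98 73 fb c8

cnt:1 = 0 → 0x0 << 0 → word 0x00000000
prio:6 = 12 → 0xc << 1 → word 0x00000018
seq:4 = 7 → 0x7 << 7 → word 0x00000398
mode:5 = 14 → 0xe << 11 → word 0x00007398
state:16 = -14085 → 0xc8fb << 16 → word 0xc8fb7398
word = 0xc8fb7398 → little-endian bytes:
  [0]=0x98  [1]=0x73  [2]=0xfb  [3]=0xc8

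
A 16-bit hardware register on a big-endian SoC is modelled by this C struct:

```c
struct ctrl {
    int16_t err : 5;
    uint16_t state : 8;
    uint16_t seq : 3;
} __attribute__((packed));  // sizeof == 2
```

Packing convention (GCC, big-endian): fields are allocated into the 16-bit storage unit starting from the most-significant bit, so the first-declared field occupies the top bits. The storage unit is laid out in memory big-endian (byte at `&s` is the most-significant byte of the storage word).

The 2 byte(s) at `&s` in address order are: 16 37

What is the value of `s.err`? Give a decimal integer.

[0]=0x16 [1]=0x37 (big-endian) → word 0x1637
err:5 @ bit 11 → (0x1637>>11)&0x1f = 0x2  ←
state:8 @ bit 3 → (0x1637>>3)&0xff = 0xc6
seq:3 @ bit 0 → (0x1637>>0)&0x7 = 0x7
err signed 5b, MSB=0: value = 2

2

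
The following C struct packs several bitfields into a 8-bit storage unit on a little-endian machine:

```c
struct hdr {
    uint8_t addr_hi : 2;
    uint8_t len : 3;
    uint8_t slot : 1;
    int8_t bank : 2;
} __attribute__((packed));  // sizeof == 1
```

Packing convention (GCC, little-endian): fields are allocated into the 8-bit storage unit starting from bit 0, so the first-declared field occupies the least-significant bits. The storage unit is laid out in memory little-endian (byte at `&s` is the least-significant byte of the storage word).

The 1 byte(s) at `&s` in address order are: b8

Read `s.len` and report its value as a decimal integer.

6

[0]=0xb8 (little-endian) → word 0xb8
addr_hi:2 @ bit 0 → (0xb8>>0)&0x3 = 0x0
len:3 @ bit 2 → (0xb8>>2)&0x7 = 0x6  ←
slot:1 @ bit 5 → (0xb8>>5)&0x1 = 0x1
bank:2 @ bit 6 → (0xb8>>6)&0x3 = 0x2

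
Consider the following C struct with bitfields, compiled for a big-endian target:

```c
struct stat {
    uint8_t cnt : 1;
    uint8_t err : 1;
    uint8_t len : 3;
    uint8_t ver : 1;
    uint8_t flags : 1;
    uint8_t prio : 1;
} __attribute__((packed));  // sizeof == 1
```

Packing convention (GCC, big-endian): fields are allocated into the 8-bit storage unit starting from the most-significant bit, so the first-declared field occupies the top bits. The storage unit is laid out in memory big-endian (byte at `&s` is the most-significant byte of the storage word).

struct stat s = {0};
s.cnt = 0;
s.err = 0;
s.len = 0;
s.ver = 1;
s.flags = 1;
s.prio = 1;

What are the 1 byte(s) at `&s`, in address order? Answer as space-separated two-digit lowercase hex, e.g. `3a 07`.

07

[7+:1] cnt=0 & 0x1 = 0x0; word=0x00
[6+:1] err=0 & 0x1 = 0x0; word=0x00
[3+:3] len=0 & 0x7 = 0x0; word=0x00
[2+:1] ver=1 & 0x1 = 0x1; word=0x04
[1+:1] flags=1 & 0x1 = 0x1; word=0x06
[0+:1] prio=1 & 0x1 = 0x1; word=0x07
word = 0x07 → big-endian bytes:
  [0]=0x07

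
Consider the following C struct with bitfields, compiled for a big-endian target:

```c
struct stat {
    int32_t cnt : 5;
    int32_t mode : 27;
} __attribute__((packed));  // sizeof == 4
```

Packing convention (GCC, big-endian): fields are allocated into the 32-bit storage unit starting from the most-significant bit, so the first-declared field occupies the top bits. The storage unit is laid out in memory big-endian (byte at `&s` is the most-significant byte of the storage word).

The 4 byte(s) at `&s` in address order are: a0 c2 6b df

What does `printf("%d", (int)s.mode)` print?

12741599

[0]=0xa0 [1]=0xc2 [2]=0x6b [3]=0xdf (big-endian) → word 0xa0c26bdf
cnt:5 @ bit 27 → (0xa0c26bdf>>27)&0x1f = 0x14
mode:27 @ bit 0 → (0xa0c26bdf>>0)&0x7ffffff = 0xc26bdf  ←
mode signed 27b, MSB=0: value = 12741599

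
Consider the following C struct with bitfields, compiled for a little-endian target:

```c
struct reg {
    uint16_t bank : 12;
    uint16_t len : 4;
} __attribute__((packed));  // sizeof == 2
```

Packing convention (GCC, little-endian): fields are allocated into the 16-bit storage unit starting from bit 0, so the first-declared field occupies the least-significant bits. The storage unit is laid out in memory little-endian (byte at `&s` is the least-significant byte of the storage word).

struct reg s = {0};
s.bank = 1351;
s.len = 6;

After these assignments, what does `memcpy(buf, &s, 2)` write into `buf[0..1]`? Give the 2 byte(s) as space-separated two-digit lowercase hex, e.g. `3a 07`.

47 65

[0+:12] bank=1351 & 0xfff = 0x547; word=0x0547
[12+:4] len=6 & 0xf = 0x6; word=0x6547
word = 0x6547 → little-endian bytes:
  [0]=0x47  [1]=0x65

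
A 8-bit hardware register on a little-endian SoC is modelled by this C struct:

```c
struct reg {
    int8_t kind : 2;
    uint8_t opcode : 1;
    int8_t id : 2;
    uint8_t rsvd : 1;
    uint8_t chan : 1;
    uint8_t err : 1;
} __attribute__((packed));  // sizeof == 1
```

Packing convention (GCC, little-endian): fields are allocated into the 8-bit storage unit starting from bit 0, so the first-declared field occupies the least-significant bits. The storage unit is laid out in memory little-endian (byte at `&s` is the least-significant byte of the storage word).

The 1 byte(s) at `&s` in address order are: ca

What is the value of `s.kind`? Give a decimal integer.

-2

[0]=0xca (little-endian) → word 0xca
kind:2 @ bit 0 → (0xca>>0)&0x3 = 0x2  ←
opcode:1 @ bit 2 → (0xca>>2)&0x1 = 0x0
id:2 @ bit 3 → (0xca>>3)&0x3 = 0x1
rsvd:1 @ bit 5 → (0xca>>5)&0x1 = 0x0
chan:1 @ bit 6 → (0xca>>6)&0x1 = 0x1
err:1 @ bit 7 → (0xca>>7)&0x1 = 0x1
kind signed 2b, MSB=1: 2 - 4 = -2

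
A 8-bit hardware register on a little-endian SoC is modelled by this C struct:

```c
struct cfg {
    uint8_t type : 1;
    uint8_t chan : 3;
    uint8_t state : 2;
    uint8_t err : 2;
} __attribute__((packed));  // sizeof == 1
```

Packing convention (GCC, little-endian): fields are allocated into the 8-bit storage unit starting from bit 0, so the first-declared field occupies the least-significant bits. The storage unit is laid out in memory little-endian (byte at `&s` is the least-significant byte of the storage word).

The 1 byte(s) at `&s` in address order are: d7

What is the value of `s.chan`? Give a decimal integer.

3

[0]=0xd7 (little-endian) → word 0xd7
type:1 @ bit 0 → (0xd7>>0)&0x1 = 0x1
chan:3 @ bit 1 → (0xd7>>1)&0x7 = 0x3  ←
state:2 @ bit 4 → (0xd7>>4)&0x3 = 0x1
err:2 @ bit 6 → (0xd7>>6)&0x3 = 0x3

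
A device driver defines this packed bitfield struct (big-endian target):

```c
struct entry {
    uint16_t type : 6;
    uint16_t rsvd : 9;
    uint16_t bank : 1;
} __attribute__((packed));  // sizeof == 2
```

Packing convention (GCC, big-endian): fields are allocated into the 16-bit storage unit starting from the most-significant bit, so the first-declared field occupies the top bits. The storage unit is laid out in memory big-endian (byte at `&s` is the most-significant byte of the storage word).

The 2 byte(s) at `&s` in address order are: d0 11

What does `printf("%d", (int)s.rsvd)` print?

8

[0]=0xd0 [1]=0x11 (big-endian) → word 0xd011
type [10+:6] = (word>>10) & 0x3f = 52
rsvd [1+:9] = (word>>1) & 0x1ff = 8  ←
bank [0+:1] = (word>>0) & 0x1 = 1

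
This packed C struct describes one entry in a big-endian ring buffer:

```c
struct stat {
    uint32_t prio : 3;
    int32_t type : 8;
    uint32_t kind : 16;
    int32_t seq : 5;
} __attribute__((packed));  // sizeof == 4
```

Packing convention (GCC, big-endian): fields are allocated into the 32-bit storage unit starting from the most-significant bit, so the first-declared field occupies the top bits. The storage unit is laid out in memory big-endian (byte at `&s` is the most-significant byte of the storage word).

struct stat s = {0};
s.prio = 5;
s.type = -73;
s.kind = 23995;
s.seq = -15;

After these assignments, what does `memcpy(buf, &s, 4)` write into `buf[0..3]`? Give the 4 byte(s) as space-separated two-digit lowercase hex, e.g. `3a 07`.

[29+:3] prio=5 & 0x7 = 0x5; word=0xa0000000
[21+:8] type=-73 & 0xff = 0xb7; word=0xb6e00000
[5+:16] kind=23995 & 0xffff = 0x5dbb; word=0xb6ebb760
[0+:5] seq=-15 & 0x1f = 0x11; word=0xb6ebb771
word = 0xb6ebb771 → big-endian bytes:
  [0]=0xb6  [1]=0xeb  [2]=0xb7  [3]=0x71

b6 eb b7 71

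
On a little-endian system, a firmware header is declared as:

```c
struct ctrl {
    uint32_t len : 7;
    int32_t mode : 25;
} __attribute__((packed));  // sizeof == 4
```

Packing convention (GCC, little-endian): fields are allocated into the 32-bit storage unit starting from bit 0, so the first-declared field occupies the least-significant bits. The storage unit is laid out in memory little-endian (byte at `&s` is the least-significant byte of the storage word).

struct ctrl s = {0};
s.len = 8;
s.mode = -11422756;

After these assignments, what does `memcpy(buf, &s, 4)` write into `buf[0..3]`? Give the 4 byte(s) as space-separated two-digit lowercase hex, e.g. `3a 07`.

08 ee d9 a8

[0+:7] len=8 & 0x7f = 0x8; word=0x00000008
[7+:25] mode=-11422756 & 0x1ffffff = 0x151b3dc; word=0xa8d9ee08
word = 0xa8d9ee08 → little-endian bytes:
  [0]=0x08  [1]=0xee  [2]=0xd9  [3]=0xa8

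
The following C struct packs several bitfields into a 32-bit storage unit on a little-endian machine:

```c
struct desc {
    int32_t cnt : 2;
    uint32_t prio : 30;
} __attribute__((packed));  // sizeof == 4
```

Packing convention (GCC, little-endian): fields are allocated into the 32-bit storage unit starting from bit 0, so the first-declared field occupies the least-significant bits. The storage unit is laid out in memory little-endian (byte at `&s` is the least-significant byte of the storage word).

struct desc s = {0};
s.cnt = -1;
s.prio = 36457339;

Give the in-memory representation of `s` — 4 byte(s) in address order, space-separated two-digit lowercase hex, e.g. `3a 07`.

[0+:2] cnt=-1 & 0x3 = 0x3; word=0x00000003
[2+:30] prio=36457339 & 0x3fffffff = 0x22c4b7b; word=0x08b12def
word = 0x08b12def → little-endian bytes:
  [0]=0xef  [1]=0x2d  [2]=0xb1  [3]=0x08

ef 2d b1 08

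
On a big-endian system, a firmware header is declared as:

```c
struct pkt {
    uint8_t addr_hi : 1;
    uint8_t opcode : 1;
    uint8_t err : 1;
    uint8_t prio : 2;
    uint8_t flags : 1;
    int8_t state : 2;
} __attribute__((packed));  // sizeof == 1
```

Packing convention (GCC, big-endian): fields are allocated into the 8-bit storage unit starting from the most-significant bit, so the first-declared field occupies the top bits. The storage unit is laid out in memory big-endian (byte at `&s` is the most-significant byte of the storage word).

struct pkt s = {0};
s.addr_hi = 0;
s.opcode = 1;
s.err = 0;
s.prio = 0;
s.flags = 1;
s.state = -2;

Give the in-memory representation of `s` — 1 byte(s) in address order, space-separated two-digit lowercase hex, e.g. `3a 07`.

[7+:1] addr_hi=0 & 0x1 = 0x0; word=0x00
[6+:1] opcode=1 & 0x1 = 0x1; word=0x40
[5+:1] err=0 & 0x1 = 0x0; word=0x40
[3+:2] prio=0 & 0x3 = 0x0; word=0x40
[2+:1] flags=1 & 0x1 = 0x1; word=0x44
[0+:2] state=-2 & 0x3 = 0x2; word=0x46
word = 0x46 → big-endian bytes:
  [0]=0x46

46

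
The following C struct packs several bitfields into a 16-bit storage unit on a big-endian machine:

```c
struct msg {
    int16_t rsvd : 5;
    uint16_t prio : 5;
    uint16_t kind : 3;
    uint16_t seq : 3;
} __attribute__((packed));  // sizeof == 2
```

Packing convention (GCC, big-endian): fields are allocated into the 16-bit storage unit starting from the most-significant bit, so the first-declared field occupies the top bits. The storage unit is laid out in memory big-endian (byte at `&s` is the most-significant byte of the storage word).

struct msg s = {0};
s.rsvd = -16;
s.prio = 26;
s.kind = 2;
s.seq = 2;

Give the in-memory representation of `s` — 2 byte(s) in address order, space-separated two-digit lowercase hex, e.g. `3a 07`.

86 92

[11+:5] rsvd=-16 & 0x1f = 0x10; word=0x8000
[6+:5] prio=26 & 0x1f = 0x1a; word=0x8680
[3+:3] kind=2 & 0x7 = 0x2; word=0x8690
[0+:3] seq=2 & 0x7 = 0x2; word=0x8692
word = 0x8692 → big-endian bytes:
  [0]=0x86  [1]=0x92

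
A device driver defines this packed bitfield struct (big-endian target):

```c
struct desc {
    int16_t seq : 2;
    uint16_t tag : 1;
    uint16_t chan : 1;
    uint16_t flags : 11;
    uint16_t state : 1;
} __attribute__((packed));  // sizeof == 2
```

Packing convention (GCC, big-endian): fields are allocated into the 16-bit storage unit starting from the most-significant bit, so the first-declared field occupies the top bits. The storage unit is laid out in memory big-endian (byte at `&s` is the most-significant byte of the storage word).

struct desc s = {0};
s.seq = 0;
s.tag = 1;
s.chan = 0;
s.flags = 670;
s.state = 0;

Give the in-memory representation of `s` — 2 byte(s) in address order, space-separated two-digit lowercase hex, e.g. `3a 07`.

seq (2b) val=0 bits=0x0 at bit 14: 0x0000
tag (1b) val=1 bits=0x1 at bit 13: 0x2000
chan (1b) val=0 bits=0x0 at bit 12: 0x2000
flags (11b) val=670 bits=0x29e at bit 1: 0x253c
state (1b) val=0 bits=0x0 at bit 0: 0x253c
word = 0x253c → big-endian bytes:
  [0]=0x25  [1]=0x3c

25 3c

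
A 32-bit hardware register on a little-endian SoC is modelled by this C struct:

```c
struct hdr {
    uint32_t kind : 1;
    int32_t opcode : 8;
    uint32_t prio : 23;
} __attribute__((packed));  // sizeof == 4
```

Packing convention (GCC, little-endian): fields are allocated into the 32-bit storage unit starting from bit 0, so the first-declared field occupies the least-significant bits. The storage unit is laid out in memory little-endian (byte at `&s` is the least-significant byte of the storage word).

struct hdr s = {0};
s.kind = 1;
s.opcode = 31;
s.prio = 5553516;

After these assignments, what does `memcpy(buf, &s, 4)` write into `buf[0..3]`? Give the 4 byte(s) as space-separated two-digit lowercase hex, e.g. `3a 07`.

3f d8 7a a9

kind (1b) val=1 bits=0x1 at bit 0: 0x00000001
opcode (8b) val=31 bits=0x1f at bit 1: 0x0000003f
prio (23b) val=5553516 bits=0x54bd6c at bit 9: 0xa97ad83f
word = 0xa97ad83f → little-endian bytes:
  [0]=0x3f  [1]=0xd8  [2]=0x7a  [3]=0xa9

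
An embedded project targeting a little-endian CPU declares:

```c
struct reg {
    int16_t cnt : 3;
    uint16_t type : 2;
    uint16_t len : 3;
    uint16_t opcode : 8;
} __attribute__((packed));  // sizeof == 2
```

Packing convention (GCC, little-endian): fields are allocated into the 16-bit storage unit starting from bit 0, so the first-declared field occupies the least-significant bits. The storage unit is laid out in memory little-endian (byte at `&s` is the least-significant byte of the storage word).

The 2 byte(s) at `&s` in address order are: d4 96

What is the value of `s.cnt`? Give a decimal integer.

-4

[0]=0xd4 [1]=0x96 (little-endian) → word 0x96d4
cnt:3 @ bit 0 → (0x96d4>>0)&0x7 = 0x4  ←
type:2 @ bit 3 → (0x96d4>>3)&0x3 = 0x2
len:3 @ bit 5 → (0x96d4>>5)&0x7 = 0x6
opcode:8 @ bit 8 → (0x96d4>>8)&0xff = 0x96
cnt signed 3b, MSB=1: 4 - 8 = -4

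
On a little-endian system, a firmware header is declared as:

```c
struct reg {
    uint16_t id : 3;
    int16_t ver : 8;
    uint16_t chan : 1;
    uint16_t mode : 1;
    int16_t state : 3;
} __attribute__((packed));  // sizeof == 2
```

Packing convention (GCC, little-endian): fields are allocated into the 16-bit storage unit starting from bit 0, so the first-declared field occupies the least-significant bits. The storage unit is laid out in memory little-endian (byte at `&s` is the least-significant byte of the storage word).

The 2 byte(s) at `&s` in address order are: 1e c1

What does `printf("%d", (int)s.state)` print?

[0]=0x1e [1]=0xc1 (little-endian) → word 0xc11e
id [0+:3] = (word>>0) & 0x7 = 6
ver [3+:8] = (word>>3) & 0xff = 35
chan [11+:1] = (word>>11) & 0x1 = 0
mode [12+:1] = (word>>12) & 0x1 = 0
state [13+:3] = (word>>13) & 0x7 = 6  ←
state signed 3b, MSB=1: 6 - 8 = -2

-2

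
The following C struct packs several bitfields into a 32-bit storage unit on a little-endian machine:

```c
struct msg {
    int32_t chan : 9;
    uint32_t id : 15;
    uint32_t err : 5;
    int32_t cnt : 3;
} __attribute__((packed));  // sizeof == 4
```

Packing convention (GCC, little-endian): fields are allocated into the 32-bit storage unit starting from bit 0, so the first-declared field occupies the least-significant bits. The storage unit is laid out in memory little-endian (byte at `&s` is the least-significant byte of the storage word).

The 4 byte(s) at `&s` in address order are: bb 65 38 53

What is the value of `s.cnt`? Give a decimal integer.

2

[0]=0xbb [1]=0x65 [2]=0x38 [3]=0x53 (little-endian) → word 0x533865bb
chan [0+:9] = (word>>0) & 0x1ff = 443
id [9+:15] = (word>>9) & 0x7fff = 7218
err [24+:5] = (word>>24) & 0x1f = 19
cnt [29+:3] = (word>>29) & 0x7 = 2  ←
cnt signed 3b, MSB=0: value = 2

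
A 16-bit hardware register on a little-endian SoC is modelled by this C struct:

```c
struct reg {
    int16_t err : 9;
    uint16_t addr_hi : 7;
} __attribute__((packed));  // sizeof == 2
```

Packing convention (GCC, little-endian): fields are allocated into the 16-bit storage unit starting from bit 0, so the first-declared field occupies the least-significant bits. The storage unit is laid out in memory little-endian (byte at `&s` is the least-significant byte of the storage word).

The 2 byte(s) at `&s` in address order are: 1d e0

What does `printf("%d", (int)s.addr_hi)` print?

112

[0]=0x1d [1]=0xe0 (little-endian) → word 0xe01d
err:9 @ bit 0 → (0xe01d>>0)&0x1ff = 0x1d
addr_hi:7 @ bit 9 → (0xe01d>>9)&0x7f = 0x70  ←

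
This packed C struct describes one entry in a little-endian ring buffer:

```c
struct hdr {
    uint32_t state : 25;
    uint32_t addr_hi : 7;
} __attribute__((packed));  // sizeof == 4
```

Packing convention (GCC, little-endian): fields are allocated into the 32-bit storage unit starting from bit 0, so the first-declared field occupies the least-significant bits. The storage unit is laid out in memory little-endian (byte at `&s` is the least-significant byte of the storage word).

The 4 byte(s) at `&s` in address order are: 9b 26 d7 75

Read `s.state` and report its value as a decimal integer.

30877339

[0]=0x9b [1]=0x26 [2]=0xd7 [3]=0x75 (little-endian) → word 0x75d7269b
state:25 @ bit 0 → (0x75d7269b>>0)&0x1ffffff = 0x1d7269b  ←
addr_hi:7 @ bit 25 → (0x75d7269b>>25)&0x7f = 0x3a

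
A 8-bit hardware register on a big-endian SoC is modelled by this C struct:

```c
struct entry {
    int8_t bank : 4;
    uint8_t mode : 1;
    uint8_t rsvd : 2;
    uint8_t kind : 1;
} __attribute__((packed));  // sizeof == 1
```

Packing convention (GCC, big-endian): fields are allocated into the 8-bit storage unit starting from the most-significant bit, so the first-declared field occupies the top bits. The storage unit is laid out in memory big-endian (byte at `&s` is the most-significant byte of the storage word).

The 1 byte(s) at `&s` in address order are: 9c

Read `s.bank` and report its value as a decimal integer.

[0]=0x9c (big-endian) → word 0x9c
bank [4+:4] = (word>>4) & 0xf = 9  ←
mode [3+:1] = (word>>3) & 0x1 = 1
rsvd [1+:2] = (word>>1) & 0x3 = 2
kind [0+:1] = (word>>0) & 0x1 = 0
bank signed 4b, MSB=1: 9 - 16 = -7

-7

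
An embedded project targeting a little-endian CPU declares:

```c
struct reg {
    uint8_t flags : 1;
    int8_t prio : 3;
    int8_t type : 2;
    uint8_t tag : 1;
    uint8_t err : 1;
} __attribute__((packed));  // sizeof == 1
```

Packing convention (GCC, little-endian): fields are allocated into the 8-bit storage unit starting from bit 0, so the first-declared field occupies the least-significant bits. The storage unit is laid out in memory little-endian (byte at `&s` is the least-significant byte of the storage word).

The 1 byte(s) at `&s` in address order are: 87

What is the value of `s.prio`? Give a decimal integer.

3

[0]=0x87 (little-endian) → word 0x87
flags [0+:1] = (word>>0) & 0x1 = 1
prio [1+:3] = (word>>1) & 0x7 = 3  ←
type [4+:2] = (word>>4) & 0x3 = 0
tag [6+:1] = (word>>6) & 0x1 = 0
err [7+:1] = (word>>7) & 0x1 = 1
prio signed 3b, MSB=0: value = 3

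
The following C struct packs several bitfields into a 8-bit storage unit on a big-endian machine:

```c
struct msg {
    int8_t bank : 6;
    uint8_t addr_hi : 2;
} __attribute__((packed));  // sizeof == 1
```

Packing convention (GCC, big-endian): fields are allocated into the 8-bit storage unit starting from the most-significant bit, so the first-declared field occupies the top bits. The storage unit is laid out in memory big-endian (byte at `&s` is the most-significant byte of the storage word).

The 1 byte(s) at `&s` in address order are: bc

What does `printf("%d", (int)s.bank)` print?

-17

[0]=0xbc (big-endian) → word 0xbc
bank:6 @ bit 2 → (0xbc>>2)&0x3f = 0x2f  ←
addr_hi:2 @ bit 0 → (0xbc>>0)&0x3 = 0x0
bank signed 6b, MSB=1: 47 - 64 = -17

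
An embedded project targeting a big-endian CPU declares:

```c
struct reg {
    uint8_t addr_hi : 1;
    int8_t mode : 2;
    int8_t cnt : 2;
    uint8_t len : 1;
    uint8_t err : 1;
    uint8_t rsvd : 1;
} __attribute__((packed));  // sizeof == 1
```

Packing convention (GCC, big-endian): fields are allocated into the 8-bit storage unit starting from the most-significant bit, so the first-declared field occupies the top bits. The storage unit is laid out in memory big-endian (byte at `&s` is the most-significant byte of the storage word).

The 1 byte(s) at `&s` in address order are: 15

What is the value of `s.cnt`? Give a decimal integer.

[0]=0x15 (big-endian) → word 0x15
addr_hi:1 @ bit 7 → (0x15>>7)&0x1 = 0x0
mode:2 @ bit 5 → (0x15>>5)&0x3 = 0x0
cnt:2 @ bit 3 → (0x15>>3)&0x3 = 0x2  ←
len:1 @ bit 2 → (0x15>>2)&0x1 = 0x1
err:1 @ bit 1 → (0x15>>1)&0x1 = 0x0
rsvd:1 @ bit 0 → (0x15>>0)&0x1 = 0x1
cnt signed 2b, MSB=1: 2 - 4 = -2

-2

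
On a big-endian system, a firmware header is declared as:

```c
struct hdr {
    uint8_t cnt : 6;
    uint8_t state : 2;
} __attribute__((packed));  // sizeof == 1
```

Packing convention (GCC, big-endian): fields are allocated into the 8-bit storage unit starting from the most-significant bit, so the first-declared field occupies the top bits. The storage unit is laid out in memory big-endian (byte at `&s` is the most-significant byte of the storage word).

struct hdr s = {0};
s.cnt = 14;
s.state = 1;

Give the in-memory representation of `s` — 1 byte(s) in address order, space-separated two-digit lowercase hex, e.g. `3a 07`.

cnt (6b) val=14 bits=0xe at bit 2: 0x38
state (2b) val=1 bits=0x1 at bit 0: 0x39
word = 0x39 → big-endian bytes:
  [0]=0x39

39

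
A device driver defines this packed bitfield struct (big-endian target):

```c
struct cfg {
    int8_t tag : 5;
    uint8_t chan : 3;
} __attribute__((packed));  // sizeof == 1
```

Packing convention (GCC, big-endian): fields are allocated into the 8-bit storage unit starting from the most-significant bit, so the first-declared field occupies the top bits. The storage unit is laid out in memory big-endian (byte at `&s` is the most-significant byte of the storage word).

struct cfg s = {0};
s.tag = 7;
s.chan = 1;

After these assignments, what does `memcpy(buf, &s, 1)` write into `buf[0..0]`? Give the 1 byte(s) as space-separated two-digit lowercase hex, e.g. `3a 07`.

39

tag (5b) val=7 bits=0x7 at bit 3: 0x38
chan (3b) val=1 bits=0x1 at bit 0: 0x39
word = 0x39 → big-endian bytes:
  [0]=0x39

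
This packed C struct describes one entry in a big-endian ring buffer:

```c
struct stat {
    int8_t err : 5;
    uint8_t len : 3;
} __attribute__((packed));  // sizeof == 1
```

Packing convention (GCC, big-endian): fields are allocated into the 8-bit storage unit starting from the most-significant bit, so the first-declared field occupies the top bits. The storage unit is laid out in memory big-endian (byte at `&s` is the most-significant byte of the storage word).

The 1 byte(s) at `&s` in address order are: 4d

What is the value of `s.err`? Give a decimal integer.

9

[0]=0x4d (big-endian) → word 0x4d
err:5 @ bit 3 → (0x4d>>3)&0x1f = 0x9  ←
len:3 @ bit 0 → (0x4d>>0)&0x7 = 0x5
err signed 5b, MSB=0: value = 9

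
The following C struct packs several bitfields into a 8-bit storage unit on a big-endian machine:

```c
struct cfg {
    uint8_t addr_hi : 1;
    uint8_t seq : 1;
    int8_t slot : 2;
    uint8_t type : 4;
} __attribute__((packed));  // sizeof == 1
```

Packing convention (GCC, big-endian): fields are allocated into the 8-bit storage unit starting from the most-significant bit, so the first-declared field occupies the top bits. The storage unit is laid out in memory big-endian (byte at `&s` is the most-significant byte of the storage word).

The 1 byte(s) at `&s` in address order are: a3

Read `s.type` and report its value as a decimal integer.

[0]=0xa3 (big-endian) → word 0xa3
addr_hi:1 @ bit 7 → (0xa3>>7)&0x1 = 0x1
seq:1 @ bit 6 → (0xa3>>6)&0x1 = 0x0
slot:2 @ bit 4 → (0xa3>>4)&0x3 = 0x2
type:4 @ bit 0 → (0xa3>>0)&0xf = 0x3  ←

3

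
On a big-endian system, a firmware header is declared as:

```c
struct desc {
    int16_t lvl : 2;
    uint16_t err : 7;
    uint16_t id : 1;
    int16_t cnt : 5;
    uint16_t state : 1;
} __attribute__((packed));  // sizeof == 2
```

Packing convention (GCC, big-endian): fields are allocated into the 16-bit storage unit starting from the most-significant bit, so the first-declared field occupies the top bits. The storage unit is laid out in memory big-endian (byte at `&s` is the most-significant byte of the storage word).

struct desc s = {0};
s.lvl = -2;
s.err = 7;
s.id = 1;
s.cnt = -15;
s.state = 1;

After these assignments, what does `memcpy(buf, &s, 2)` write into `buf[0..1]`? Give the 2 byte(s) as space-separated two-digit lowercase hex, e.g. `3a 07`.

lvl (2b) val=-2 bits=0x2 at bit 14: 0x8000
err (7b) val=7 bits=0x7 at bit 7: 0x8380
id (1b) val=1 bits=0x1 at bit 6: 0x83c0
cnt (5b) val=-15 bits=0x11 at bit 1: 0x83e2
state (1b) val=1 bits=0x1 at bit 0: 0x83e3
word = 0x83e3 → big-endian bytes:
  [0]=0x83  [1]=0xe3

83 e3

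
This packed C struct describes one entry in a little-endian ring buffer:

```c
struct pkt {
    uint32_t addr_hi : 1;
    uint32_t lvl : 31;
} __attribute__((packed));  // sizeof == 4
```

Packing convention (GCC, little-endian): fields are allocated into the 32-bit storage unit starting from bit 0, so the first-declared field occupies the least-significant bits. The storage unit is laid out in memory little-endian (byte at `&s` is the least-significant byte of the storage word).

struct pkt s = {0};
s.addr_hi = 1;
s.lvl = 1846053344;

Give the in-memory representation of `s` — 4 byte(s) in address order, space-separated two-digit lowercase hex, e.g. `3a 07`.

c1 13 11 dc

addr_hi:1 = 1 → 0x1 << 0 → word 0x00000001
lvl:31 = 1846053344 → 0x6e0889e0 << 1 → word 0xdc1113c1
word = 0xdc1113c1 → little-endian bytes:
  [0]=0xc1  [1]=0x13  [2]=0x11  [3]=0xdc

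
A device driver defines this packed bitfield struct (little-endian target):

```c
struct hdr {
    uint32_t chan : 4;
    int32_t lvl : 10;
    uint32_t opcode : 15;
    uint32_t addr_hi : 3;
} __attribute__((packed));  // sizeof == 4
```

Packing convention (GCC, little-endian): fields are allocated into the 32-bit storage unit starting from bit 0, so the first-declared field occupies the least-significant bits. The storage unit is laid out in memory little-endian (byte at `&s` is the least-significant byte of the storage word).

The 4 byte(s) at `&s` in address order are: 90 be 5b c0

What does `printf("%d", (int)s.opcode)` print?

366

[0]=0x90 [1]=0xbe [2]=0x5b [3]=0xc0 (little-endian) → word 0xc05bbe90
chan [0+:4] = (word>>0) & 0xf = 0
lvl [4+:10] = (word>>4) & 0x3ff = 1001
opcode [14+:15] = (word>>14) & 0x7fff = 366  ←
addr_hi [29+:3] = (word>>29) & 0x7 = 6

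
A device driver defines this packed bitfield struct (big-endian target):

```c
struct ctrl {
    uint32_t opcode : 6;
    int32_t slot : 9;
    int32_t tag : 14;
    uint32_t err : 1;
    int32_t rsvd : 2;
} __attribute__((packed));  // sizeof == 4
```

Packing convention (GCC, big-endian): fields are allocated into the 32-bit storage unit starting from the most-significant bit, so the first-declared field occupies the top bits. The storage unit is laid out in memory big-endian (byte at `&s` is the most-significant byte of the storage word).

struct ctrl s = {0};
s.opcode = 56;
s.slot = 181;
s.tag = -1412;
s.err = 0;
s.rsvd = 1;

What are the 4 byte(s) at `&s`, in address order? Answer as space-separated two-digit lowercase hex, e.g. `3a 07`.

e1 6b d3 e1

opcode (6b) val=56 bits=0x38 at bit 26: 0xe0000000
slot (9b) val=181 bits=0xb5 at bit 17: 0xe16a0000
tag (14b) val=-1412 bits=0x3a7c at bit 3: 0xe16bd3e0
err (1b) val=0 bits=0x0 at bit 2: 0xe16bd3e0
rsvd (2b) val=1 bits=0x1 at bit 0: 0xe16bd3e1
word = 0xe16bd3e1 → big-endian bytes:
  [0]=0xe1  [1]=0x6b  [2]=0xd3  [3]=0xe1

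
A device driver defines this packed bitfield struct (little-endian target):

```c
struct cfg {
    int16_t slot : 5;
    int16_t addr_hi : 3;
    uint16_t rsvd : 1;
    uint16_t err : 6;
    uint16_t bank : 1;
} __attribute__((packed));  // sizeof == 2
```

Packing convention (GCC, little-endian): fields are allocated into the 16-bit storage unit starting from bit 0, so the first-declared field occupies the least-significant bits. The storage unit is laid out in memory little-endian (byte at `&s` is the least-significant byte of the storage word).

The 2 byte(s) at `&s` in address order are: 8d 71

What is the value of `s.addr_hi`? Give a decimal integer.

-4

[0]=0x8d [1]=0x71 (little-endian) → word 0x718d
slot [0+:5] = (word>>0) & 0x1f = 13
addr_hi [5+:3] = (word>>5) & 0x7 = 4  ←
rsvd [8+:1] = (word>>8) & 0x1 = 1
err [9+:6] = (word>>9) & 0x3f = 56
bank [15+:1] = (word>>15) & 0x1 = 0
addr_hi signed 3b, MSB=1: 4 - 8 = -4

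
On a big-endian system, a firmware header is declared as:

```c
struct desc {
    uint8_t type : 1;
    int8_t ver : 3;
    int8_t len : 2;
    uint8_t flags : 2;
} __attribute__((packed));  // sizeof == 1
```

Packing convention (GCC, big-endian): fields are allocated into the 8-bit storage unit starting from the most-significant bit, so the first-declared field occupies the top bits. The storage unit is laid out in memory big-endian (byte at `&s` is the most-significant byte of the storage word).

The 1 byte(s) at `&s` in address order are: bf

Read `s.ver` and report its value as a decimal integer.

3

[0]=0xbf (big-endian) → word 0xbf
type [7+:1] = (word>>7) & 0x1 = 1
ver [4+:3] = (word>>4) & 0x7 = 3  ←
len [2+:2] = (word>>2) & 0x3 = 3
flags [0+:2] = (word>>0) & 0x3 = 3
ver signed 3b, MSB=0: value = 3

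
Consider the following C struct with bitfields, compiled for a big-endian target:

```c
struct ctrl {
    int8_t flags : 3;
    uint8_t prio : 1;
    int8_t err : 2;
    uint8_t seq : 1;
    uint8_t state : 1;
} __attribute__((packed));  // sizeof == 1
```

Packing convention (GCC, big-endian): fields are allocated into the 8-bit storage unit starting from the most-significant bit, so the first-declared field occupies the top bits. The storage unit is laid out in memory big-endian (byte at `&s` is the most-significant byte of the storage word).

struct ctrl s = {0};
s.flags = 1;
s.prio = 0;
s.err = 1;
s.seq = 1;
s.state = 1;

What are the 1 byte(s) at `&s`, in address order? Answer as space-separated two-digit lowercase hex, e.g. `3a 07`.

27

flags (3b) val=1 bits=0x1 at bit 5: 0x20
prio (1b) val=0 bits=0x0 at bit 4: 0x20
err (2b) val=1 bits=0x1 at bit 2: 0x24
seq (1b) val=1 bits=0x1 at bit 1: 0x26
state (1b) val=1 bits=0x1 at bit 0: 0x27
word = 0x27 → big-endian bytes:
  [0]=0x27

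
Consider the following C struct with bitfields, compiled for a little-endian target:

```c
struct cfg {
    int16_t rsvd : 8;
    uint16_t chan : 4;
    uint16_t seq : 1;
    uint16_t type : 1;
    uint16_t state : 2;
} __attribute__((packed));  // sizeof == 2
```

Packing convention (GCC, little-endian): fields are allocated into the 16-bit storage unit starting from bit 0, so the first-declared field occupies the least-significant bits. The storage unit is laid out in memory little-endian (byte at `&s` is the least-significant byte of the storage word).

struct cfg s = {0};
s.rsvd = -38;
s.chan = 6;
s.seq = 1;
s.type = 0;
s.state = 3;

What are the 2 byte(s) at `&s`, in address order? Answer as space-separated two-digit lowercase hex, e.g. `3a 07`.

rsvd (8b) val=-38 bits=0xda at bit 0: 0x00da
chan (4b) val=6 bits=0x6 at bit 8: 0x06da
seq (1b) val=1 bits=0x1 at bit 12: 0x16da
type (1b) val=0 bits=0x0 at bit 13: 0x16da
state (2b) val=3 bits=0x3 at bit 14: 0xd6da
word = 0xd6da → little-endian bytes:
  [0]=0xda  [1]=0xd6

da d6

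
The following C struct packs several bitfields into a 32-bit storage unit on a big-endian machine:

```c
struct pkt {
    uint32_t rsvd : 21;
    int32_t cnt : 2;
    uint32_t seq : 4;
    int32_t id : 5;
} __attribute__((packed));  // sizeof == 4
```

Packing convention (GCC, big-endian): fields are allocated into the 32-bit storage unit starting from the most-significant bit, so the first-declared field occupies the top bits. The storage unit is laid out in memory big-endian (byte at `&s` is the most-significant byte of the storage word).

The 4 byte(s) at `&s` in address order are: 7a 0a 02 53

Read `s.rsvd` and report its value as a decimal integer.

[0]=0x7a [1]=0x0a [2]=0x02 [3]=0x53 (big-endian) → word 0x7a0a0253
rsvd [11+:21] = (word>>11) & 0x1fffff = 999744  ←
cnt [9+:2] = (word>>9) & 0x3 = 1
seq [5+:4] = (word>>5) & 0xf = 2
id [0+:5] = (word>>0) & 0x1f = 19

999744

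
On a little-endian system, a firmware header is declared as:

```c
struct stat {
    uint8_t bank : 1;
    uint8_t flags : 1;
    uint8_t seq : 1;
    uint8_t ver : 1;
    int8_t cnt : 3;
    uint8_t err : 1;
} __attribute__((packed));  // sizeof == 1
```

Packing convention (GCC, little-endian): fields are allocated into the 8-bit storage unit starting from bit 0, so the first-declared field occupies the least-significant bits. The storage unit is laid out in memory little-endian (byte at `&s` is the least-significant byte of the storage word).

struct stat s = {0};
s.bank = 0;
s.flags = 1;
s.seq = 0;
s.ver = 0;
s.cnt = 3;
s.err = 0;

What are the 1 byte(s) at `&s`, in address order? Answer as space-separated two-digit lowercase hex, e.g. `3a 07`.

32

bank (1b) val=0 bits=0x0 at bit 0: 0x00
flags (1b) val=1 bits=0x1 at bit 1: 0x02
seq (1b) val=0 bits=0x0 at bit 2: 0x02
ver (1b) val=0 bits=0x0 at bit 3: 0x02
cnt (3b) val=3 bits=0x3 at bit 4: 0x32
err (1b) val=0 bits=0x0 at bit 7: 0x32
word = 0x32 → little-endian bytes:
  [0]=0x32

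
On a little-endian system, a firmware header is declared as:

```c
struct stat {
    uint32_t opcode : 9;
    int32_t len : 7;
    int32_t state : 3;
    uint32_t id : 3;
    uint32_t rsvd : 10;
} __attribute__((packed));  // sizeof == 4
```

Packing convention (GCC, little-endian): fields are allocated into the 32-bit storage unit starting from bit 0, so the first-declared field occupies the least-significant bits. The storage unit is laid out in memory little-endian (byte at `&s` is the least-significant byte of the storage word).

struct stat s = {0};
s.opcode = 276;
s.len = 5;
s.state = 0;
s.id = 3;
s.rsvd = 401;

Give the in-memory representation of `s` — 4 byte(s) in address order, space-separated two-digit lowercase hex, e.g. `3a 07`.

14 0b 58 64

opcode:9 = 276 → 0x114 << 0 → word 0x00000114
len:7 = 5 → 0x5 << 9 → word 0x00000b14
state:3 = 0 → 0x0 << 16 → word 0x00000b14
id:3 = 3 → 0x3 << 19 → word 0x00180b14
rsvd:10 = 401 → 0x191 << 22 → word 0x64580b14
word = 0x64580b14 → little-endian bytes:
  [0]=0x14  [1]=0x0b  [2]=0x58  [3]=0x64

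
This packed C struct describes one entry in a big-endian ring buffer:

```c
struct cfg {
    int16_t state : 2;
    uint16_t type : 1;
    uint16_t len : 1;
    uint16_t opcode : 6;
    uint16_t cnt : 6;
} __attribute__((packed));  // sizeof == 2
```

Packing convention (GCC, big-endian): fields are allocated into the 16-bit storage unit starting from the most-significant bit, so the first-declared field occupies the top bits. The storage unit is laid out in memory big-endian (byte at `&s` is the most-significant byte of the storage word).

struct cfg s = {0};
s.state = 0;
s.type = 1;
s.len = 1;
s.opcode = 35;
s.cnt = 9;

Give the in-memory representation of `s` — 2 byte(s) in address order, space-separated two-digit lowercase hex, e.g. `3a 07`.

[14+:2] state=0 & 0x3 = 0x0; word=0x0000
[13+:1] type=1 & 0x1 = 0x1; word=0x2000
[12+:1] len=1 & 0x1 = 0x1; word=0x3000
[6+:6] opcode=35 & 0x3f = 0x23; word=0x38c0
[0+:6] cnt=9 & 0x3f = 0x9; word=0x38c9
word = 0x38c9 → big-endian bytes:
  [0]=0x38  [1]=0xc9

38 c9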